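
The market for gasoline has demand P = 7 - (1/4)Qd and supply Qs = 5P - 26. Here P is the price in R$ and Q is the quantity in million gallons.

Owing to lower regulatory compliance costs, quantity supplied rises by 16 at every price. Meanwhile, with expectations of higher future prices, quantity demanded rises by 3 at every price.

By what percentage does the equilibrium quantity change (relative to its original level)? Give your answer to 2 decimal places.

Solve the original market: 28 - 4P = 5P - 26, hence P = 6 and Q = 4.
With the change applied: demand Qd = 31 - 4P, supply Qs = 5P - 10.
Setting them equal: 31 - 4P = 5P - 10 → 41 = 9P, so P = 41/9 ≈ 4.5556 and Q = 115/9 ≈ 12.7778.
%ΔQ = (12.7778 − 4) / 4 × 100 = +219.44%.

+219.44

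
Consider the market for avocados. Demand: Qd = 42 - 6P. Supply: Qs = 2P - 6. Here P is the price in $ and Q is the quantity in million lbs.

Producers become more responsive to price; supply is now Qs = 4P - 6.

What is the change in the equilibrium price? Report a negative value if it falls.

Solve the original market: 42 - 6P = 2P - 6, hence P = 6 and Q = 6.
After the shift, demand is Qd = 42 - 6P and supply is Qs = 4P - 6.
Clearing the new market: 42 - 6P = 4P - 6, so P = 4.8 and Q = 13.2.
ΔP = 4.8 − 6 = -1.2.

-1.2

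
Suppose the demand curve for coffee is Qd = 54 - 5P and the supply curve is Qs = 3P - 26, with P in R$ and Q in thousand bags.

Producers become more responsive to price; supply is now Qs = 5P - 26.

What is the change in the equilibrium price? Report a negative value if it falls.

-2

Before the shock: 54 - 5P = 3P - 26 ⇒ 80 = 8P ⇒ P = 10, Q = 4.
With the change applied: demand Qd = 54 - 5P, supply Qs = 5P - 26.
Setting them equal: 54 - 5P = 5P - 26 → 80 = 10P, so P = 8 and Q = 14.
ΔP = 8 − 10 = -2.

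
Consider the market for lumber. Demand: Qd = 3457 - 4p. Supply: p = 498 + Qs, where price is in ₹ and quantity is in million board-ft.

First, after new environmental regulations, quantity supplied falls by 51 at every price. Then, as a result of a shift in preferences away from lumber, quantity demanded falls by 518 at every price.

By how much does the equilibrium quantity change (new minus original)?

-144.4

Original equilibrium: 3457 - 4p = p - 498 gives 3955 = 5p, so p = 791 and Q = 293.
After the shift, demand is Qd = 2939 - 4p and supply is Qs = p - 549.
New equilibrium: 2939 - 4p = p - 549 ⇒ 3488 = 5p ⇒ p = 697.6, Q = 148.6.
ΔQ = 148.6 − 293 = -144.4.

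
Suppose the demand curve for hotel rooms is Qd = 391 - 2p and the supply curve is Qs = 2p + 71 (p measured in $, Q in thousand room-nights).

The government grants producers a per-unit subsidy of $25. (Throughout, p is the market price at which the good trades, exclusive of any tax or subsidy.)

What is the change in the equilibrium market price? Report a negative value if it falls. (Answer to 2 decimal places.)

-12.50

Before the shock: 391 - 2p = 2p + 71 ⇒ 320 = 4p ⇒ p = 80, Q = 231.
Since sellers receive the price plus the subsidy, the effective supply curve becomes Qs = 2p + 121.
Equate the new curves: 391 - 2p = 2p + 121, giving 270 = 4p, p = 67.5, Q = 256.
Δp = 67.5 − 80 = -12.50.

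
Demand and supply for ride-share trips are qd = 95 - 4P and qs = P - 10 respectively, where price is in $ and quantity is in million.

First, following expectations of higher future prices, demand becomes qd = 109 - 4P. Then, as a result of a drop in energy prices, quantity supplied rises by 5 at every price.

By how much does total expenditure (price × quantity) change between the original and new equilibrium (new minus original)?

Initially, 95 - 4P = P - 10, so 105 = 5P and P = 21, q = 11.
With the change applied: demand qd = 109 - 4P, supply qs = P - 5.
Setting them equal: 109 - 4P = P - 5 → 114 = 5P, so P = 22.8 and q = 17.8.
Expenditure moves from 21×11 = 231 to 22.8×17.8 = 405.84; change = +174.84.

+174.84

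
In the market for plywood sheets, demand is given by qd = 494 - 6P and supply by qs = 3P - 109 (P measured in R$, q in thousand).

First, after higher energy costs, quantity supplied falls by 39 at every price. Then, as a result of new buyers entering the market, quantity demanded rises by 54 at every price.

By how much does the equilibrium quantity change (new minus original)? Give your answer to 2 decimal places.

Initially, 494 - 6P = 3P - 109, so 603 = 9P and P = 67, q = 92.
After the shift, demand is qd = 548 - 6P and supply is qs = 3P - 148.
New equilibrium: 548 - 6P = 3P - 148 ⇒ 696 = 9P ⇒ P = 232/3 ≈ 77.3333, q = 84.
Δq = 84 − 92 = -8.00.

-8.00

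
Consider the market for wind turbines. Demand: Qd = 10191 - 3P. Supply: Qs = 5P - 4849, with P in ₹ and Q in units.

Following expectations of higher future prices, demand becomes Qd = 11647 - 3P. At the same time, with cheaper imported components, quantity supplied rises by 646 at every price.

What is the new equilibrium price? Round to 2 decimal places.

1981.25

Before the shock: 10191 - 3P = 5P - 4849 ⇒ 15040 = 8P ⇒ P = 1880, Q = 4551.
The shock moves the curves to Qd = 11647 - 3P and Qs = 5P - 4203.
Clearing the new market: 11647 - 3P = 5P - 4203, so P = 1981.25 and Q = 5703.25.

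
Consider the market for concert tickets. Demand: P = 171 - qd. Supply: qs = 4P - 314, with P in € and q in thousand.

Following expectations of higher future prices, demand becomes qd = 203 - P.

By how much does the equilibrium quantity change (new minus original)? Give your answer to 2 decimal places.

Initially, 171 - P = 4P - 314, so 485 = 5P and P = 97, q = 74.
After the shift, demand is qd = 203 - P and supply is qs = 4P - 314.
Setting them equal: 203 - P = 4P - 314 → 517 = 5P, so P = 103.4 and q = 99.6.
Δq = 99.6 − 74 = +25.60.

+25.60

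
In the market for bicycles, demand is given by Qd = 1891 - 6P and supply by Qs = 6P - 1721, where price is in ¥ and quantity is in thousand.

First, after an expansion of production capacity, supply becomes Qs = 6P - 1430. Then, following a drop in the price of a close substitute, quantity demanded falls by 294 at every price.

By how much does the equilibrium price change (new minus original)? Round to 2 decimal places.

Before the shock: 1891 - 6P = 6P - 1721 ⇒ 3612 = 12P ⇒ P = 301, Q = 85.
After the shift, demand is Qd = 1597 - 6P and supply is Qs = 6P - 1430.
Setting them equal: 1597 - 6P = 6P - 1430 → 3027 = 12P, so P = 252.25 and Q = 83.5.
ΔP = 252.25 − 301 = -48.75.

-48.75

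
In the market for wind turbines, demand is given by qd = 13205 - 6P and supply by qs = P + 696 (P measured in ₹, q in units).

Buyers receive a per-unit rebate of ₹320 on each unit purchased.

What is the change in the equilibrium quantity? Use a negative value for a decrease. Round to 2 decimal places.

Solve the original market: 13205 - 6P = P + 696, hence P = 1787 and q = 2483.
Since buyers' out-of-pocket price is the market price minus the rebate, the effective demand curve becomes qd = 15125 - 6P.
Setting them equal: 15125 - 6P = P + 696 → 14429 = 7P, so P = 14429/7 ≈ 2061.2857 and q = 19301/7 ≈ 2757.2857.
Δq = 2757.2857 − 2483 = +274.29.

+274.29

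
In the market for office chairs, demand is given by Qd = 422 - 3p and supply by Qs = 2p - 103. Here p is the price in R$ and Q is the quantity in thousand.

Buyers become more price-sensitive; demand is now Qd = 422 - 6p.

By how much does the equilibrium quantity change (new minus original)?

-78.75

Original equilibrium: 422 - 3p = 2p - 103 gives 525 = 5p, so p = 105 and Q = 107.
After the shift, demand is Qd = 422 - 6p and supply is Qs = 2p - 103.
Clearing the new market: 422 - 6p = 2p - 103, so p = 65.625 and Q = 28.25.
ΔQ = 28.25 − 107 = -78.75.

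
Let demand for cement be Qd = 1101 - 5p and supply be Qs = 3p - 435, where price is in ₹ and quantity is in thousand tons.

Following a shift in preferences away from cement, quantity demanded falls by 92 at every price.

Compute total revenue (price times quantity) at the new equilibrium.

19223.25

Original equilibrium: 1101 - 5p = 3p - 435 gives 1536 = 8p, so p = 192 and Q = 141.
After the shift, demand is Qd = 1009 - 5p and supply is Qs = 3p - 435.
New equilibrium: 1009 - 5p = 3p - 435 ⇒ 1444 = 8p ⇒ p = 180.5, Q = 106.5.
New expenditure = 180.5 × 106.5 = 19223.25.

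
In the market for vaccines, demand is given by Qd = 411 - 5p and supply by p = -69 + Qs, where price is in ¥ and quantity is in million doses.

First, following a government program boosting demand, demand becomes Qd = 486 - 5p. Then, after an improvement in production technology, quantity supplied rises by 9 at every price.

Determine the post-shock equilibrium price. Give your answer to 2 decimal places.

68.00

Original equilibrium: 411 - 5p = p + 69 gives 342 = 6p, so p = 57 and Q = 126.
The shock moves the curves to Qd = 486 - 5p and Qs = p + 78.
Clearing the new market: 486 - 5p = p + 78, so p = 68 and Q = 146.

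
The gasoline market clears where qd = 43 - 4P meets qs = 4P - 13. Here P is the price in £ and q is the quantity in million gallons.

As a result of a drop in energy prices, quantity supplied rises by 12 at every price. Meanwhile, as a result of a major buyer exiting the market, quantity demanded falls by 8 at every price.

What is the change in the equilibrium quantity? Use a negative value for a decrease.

+2

Original equilibrium: 43 - 4P = 4P - 13 gives 56 = 8P, so P = 7 and q = 15.
The shock moves the curves to qd = 35 - 4P and qs = 4P - 1.
Equate the new curves: 35 - 4P = 4P - 1, giving 36 = 8P, P = 4.5, q = 17.
Δq = 17 − 15 = +2.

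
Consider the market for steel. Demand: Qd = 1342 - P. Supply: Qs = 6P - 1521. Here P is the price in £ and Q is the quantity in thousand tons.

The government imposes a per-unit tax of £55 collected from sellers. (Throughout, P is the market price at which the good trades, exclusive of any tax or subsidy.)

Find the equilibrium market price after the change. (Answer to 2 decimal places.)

456.14

Solve the original market: 1342 - P = 6P - 1521, hence P = 409 and Q = 933.
Since sellers keep the price net of the tax, the effective supply curve becomes Qs = 6P - 1851.
Clearing the new market: 1342 - P = 6P - 1851, so P = 3193/7 ≈ 456.1429 and Q = 6201/7 ≈ 885.8571.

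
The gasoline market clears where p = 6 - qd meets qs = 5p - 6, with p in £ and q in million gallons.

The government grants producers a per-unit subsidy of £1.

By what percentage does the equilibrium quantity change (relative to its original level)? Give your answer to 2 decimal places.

Before the shock: 6 - p = 5p - 6 ⇒ 12 = 6p ⇒ p = 2, q = 4.
Since sellers receive the price plus the subsidy, the effective supply curve becomes qs = 5p - 1.
New equilibrium: 6 - p = 5p - 1 ⇒ 7 = 6p ⇒ p = 7/6 ≈ 1.1667, q = 29/6 ≈ 4.8333.
%Δq = (4.8333 − 4) / 4 × 100 = +20.83%.

+20.83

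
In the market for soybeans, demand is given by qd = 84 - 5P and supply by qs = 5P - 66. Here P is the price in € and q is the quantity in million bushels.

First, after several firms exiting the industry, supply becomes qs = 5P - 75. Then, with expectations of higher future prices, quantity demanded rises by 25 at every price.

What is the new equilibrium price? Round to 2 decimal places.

Initially, 84 - 5P = 5P - 66, so 150 = 10P and P = 15, q = 9.
The new curves are qd = 109 - 5P (demand) and qs = 5P - 75 (supply).
Equate the new curves: 109 - 5P = 5P - 75, giving 184 = 10P, P = 18.4, q = 17.

18.40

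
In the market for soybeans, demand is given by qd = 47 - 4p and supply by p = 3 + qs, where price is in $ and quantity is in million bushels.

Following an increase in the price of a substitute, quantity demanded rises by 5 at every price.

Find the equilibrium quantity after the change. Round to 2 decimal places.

Initially, 47 - 4p = p - 3, so 50 = 5p and p = 10, q = 7.
The new curves are qd = 52 - 4p (demand) and qs = p - 3 (supply).
Clearing the new market: 52 - 4p = p - 3, so p = 11 and q = 8.

8.00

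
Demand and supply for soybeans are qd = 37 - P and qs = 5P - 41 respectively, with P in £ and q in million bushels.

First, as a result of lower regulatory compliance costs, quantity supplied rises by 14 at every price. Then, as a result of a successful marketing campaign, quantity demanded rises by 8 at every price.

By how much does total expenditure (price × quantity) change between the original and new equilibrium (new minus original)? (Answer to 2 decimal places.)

Solve the original market: 37 - P = 5P - 41, hence P = 13 and q = 24.
With the change applied: demand qd = 45 - P, supply qs = 5P - 27.
Clearing the new market: 45 - P = 5P - 27, so P = 12 and q = 33.
Expenditure moves from 13×24 = 312 to 12×33 = 396; change = +84.00.

+84.00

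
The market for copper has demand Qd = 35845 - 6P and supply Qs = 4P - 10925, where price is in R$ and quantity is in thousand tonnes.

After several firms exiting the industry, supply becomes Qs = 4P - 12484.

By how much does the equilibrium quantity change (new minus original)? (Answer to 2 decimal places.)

Solve the original market: 35845 - 6P = 4P - 10925, hence P = 4677 and Q = 7783.
With the change applied: demand Qd = 35845 - 6P, supply Qs = 4P - 12484.
Setting them equal: 35845 - 6P = 4P - 12484 → 48329 = 10P, so P = 4832.9 and Q = 6847.6.
ΔQ = 6847.6 − 7783 = -935.40.

-935.40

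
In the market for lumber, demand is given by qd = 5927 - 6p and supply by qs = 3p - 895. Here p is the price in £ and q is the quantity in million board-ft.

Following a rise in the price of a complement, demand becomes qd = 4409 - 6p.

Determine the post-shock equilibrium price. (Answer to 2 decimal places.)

Solve the original market: 5927 - 6p = 3p - 895, hence p = 758 and q = 1379.
The new curves are qd = 4409 - 6p (demand) and qs = 3p - 895 (supply).
Equate the new curves: 4409 - 6p = 3p - 895, giving 5304 = 9p, p = 1768/3 ≈ 589.3333, q = 873.

589.33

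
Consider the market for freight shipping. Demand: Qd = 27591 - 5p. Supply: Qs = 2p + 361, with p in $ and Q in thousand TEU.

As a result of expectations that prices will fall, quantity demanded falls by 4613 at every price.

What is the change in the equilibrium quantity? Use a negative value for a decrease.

-1318

Solve the original market: 27591 - 5p = 2p + 361, hence p = 3890 and Q = 8141.
After the shift, demand is Qd = 22978 - 5p and supply is Qs = 2p + 361.
New equilibrium: 22978 - 5p = 2p + 361 ⇒ 22617 = 7p ⇒ p = 3231, Q = 6823.
ΔQ = 6823 − 8141 = -1318.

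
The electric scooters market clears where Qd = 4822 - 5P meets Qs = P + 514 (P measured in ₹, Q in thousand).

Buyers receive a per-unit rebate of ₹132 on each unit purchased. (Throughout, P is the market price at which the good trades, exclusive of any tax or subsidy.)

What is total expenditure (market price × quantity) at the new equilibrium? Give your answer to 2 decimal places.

Initially, 4822 - 5P = P + 514, so 4308 = 6P and P = 718, Q = 1232.
Since buyers' out-of-pocket price is the market price minus the rebate, the effective demand curve becomes Qd = 5482 - 5P.
Equate the new curves: 5482 - 5P = P + 514, giving 4968 = 6P, P = 828, Q = 1342.
New expenditure = 828 × 1342 = 1111176.00.

1111176.00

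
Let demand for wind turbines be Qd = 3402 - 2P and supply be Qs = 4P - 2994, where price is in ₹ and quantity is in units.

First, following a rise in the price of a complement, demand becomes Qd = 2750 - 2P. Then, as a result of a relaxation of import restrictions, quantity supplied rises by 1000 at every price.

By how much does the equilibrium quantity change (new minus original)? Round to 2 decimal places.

Original equilibrium: 3402 - 2P = 4P - 2994 gives 6396 = 6P, so P = 1066 and Q = 1270.
The new curves are Qd = 2750 - 2P (demand) and Qs = 4P - 1994 (supply).
Equate the new curves: 2750 - 2P = 4P - 1994, giving 4744 = 6P, P = 2372/3 ≈ 790.6667, Q = 3506/3 ≈ 1168.6667.
ΔQ = 1168.6667 − 1270 = -101.33.

-101.33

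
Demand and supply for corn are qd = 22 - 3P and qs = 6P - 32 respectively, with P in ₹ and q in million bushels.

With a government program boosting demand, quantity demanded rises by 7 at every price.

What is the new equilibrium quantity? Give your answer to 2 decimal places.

8.67

Initially, 22 - 3P = 6P - 32, so 54 = 9P and P = 6, q = 4.
With the change applied: demand qd = 29 - 3P, supply qs = 6P - 32.
Equate the new curves: 29 - 3P = 6P - 32, giving 61 = 9P, P = 61/9 ≈ 6.7778, q = 26/3 ≈ 8.6667.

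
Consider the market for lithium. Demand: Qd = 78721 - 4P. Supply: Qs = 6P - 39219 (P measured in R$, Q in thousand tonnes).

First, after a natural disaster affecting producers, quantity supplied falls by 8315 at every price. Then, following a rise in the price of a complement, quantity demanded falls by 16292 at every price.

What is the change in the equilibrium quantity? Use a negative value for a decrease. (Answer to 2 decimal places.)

Before the shock: 78721 - 4P = 6P - 39219 ⇒ 117940 = 10P ⇒ P = 11794, Q = 31545.
With the change applied: demand Qd = 62429 - 4P, supply Qs = 6P - 47534.
Clearing the new market: 62429 - 4P = 6P - 47534, so P = 10996.3 and Q = 18443.8.
ΔQ = 18443.8 − 31545 = -13101.20.

-13101.20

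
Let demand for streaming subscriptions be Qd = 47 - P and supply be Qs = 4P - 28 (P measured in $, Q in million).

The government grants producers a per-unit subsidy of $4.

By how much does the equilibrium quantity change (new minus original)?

+3.2

Solve the original market: 47 - P = 4P - 28, hence P = 15 and Q = 32.
Since sellers receive the price plus the subsidy, the effective supply curve becomes Qs = 4P - 12.
Setting them equal: 47 - P = 4P - 12 → 59 = 5P, so P = 11.8 and Q = 35.2.
ΔQ = 35.2 − 32 = +3.2.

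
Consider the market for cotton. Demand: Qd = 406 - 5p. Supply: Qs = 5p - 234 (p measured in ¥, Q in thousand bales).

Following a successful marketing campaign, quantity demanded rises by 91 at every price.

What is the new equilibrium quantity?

Before the shock: 406 - 5p = 5p - 234 ⇒ 640 = 10p ⇒ p = 64, Q = 86.
The shock moves the curves to Qd = 497 - 5p and Qs = 5p - 234.
New equilibrium: 497 - 5p = 5p - 234 ⇒ 731 = 10p ⇒ p = 73.1, Q = 131.5.

131.5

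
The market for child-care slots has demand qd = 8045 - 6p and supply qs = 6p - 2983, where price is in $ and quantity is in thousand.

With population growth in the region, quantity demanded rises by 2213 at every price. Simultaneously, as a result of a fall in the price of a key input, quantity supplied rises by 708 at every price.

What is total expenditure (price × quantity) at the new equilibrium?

4168789.125

Original equilibrium: 8045 - 6p = 6p - 2983 gives 11028 = 12p, so p = 919 and q = 2531.
With the change applied: demand qd = 10258 - 6p, supply qs = 6p - 2275.
Equate the new curves: 10258 - 6p = 6p - 2275, giving 12533 = 12p, p = 12533/12 ≈ 1044.4167, q = 3991.5.
New expenditure = 1044.4167 × 3991.5 = 4168789.125.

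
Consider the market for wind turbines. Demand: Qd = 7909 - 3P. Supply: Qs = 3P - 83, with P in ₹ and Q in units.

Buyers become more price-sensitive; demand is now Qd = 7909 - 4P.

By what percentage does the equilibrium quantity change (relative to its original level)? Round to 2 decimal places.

Solve the original market: 7909 - 3P = 3P - 83, hence P = 1332 and Q = 3913.
After the shift, demand is Qd = 7909 - 4P and supply is Qs = 3P - 83.
Setting them equal: 7909 - 4P = 3P - 83 → 7992 = 7P, so P = 7992/7 ≈ 1141.7143 and Q = 23395/7 ≈ 3342.1429.
%ΔQ = (3342.1429 − 3913) / 3913 × 100 = -14.59%.

-14.59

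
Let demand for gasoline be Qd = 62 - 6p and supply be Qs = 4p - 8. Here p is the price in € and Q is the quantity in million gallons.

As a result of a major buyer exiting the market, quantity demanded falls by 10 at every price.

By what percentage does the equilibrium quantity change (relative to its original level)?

-20

Solve the original market: 62 - 6p = 4p - 8, hence p = 7 and Q = 20.
The shock moves the curves to Qd = 52 - 6p and Qs = 4p - 8.
Clearing the new market: 52 - 6p = 4p - 8, so p = 6 and Q = 16.
%ΔQ = (16 − 20) / 20 × 100 = -20%.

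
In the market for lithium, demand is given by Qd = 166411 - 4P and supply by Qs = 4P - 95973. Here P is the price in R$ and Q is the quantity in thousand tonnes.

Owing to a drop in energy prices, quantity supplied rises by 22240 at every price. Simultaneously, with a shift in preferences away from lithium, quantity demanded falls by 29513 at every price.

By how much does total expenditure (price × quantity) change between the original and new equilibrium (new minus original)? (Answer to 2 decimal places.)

-323581067.31

Initially, 166411 - 4P = 4P - 95973, so 262384 = 8P and P = 32798, Q = 35219.
The shock moves the curves to Qd = 136898 - 4P and Qs = 4P - 73733.
Equate the new curves: 136898 - 4P = 4P - 73733, giving 210631 = 8P, P = 26328.875, Q = 31582.5.
Expenditure moves from 32798×35219 = 1155112762 to 26328.875×31582.5 = 831531694.6875; change = -323581067.31.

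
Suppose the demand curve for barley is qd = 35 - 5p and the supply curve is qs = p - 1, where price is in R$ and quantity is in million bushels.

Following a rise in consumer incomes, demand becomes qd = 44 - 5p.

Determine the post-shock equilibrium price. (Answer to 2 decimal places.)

Before the shock: 35 - 5p = p - 1 ⇒ 36 = 6p ⇒ p = 6, q = 5.
After the shift, demand is qd = 44 - 5p and supply is qs = p - 1.
New equilibrium: 44 - 5p = p - 1 ⇒ 45 = 6p ⇒ p = 7.5, q = 6.5.

7.50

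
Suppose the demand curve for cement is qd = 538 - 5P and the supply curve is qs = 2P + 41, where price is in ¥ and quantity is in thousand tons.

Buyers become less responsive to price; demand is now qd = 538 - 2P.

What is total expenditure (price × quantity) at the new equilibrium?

Initially, 538 - 5P = 2P + 41, so 497 = 7P and P = 71, q = 183.
With the change applied: demand qd = 538 - 2P, supply qs = 2P + 41.
Setting them equal: 538 - 2P = 2P + 41 → 497 = 4P, so P = 124.25 and q = 289.5.
New expenditure = 124.25 × 289.5 = 35970.375.

35970.375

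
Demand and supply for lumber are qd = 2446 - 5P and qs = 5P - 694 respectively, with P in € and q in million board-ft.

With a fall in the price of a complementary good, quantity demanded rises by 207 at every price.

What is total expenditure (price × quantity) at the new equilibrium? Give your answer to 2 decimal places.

Original equilibrium: 2446 - 5P = 5P - 694 gives 3140 = 10P, so P = 314 and q = 876.
After the shift, demand is qd = 2653 - 5P and supply is qs = 5P - 694.
Clearing the new market: 2653 - 5P = 5P - 694, so P = 334.7 and q = 979.5.
New expenditure = 334.7 × 979.5 = 327838.65.

327838.65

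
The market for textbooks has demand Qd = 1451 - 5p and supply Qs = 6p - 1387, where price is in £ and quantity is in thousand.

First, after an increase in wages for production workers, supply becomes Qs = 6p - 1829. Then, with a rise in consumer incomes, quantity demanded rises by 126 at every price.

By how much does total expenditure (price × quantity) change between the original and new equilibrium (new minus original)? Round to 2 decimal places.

-32614.84

Initially, 1451 - 5p = 6p - 1387, so 2838 = 11p and p = 258, Q = 161.
After the shift, demand is Qd = 1577 - 5p and supply is Qs = 6p - 1829.
New equilibrium: 1577 - 5p = 6p - 1829 ⇒ 3406 = 11p ⇒ p = 3406/11 ≈ 309.6364, Q = 317/11 ≈ 28.8182.
Expenditure moves from 258×161 = 41538 to 309.6364×28.8182 = 8923.1570; change = -32614.84.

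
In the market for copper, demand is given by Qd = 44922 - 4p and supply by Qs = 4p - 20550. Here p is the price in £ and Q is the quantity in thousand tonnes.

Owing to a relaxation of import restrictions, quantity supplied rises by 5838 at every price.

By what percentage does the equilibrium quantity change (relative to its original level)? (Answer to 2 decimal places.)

Original equilibrium: 44922 - 4p = 4p - 20550 gives 65472 = 8p, so p = 8184 and Q = 12186.
With the change applied: demand Qd = 44922 - 4p, supply Qs = 4p - 14712.
Setting them equal: 44922 - 4p = 4p - 14712 → 59634 = 8p, so p = 7454.25 and Q = 15105.
%ΔQ = (15105 − 12186) / 12186 × 100 = +23.95%.

+23.95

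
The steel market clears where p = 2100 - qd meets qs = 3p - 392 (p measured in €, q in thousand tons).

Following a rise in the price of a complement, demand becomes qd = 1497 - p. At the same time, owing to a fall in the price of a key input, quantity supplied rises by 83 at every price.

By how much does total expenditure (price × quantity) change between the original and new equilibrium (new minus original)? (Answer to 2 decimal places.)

Before the shock: 2100 - p = 3p - 392 ⇒ 2492 = 4p ⇒ p = 623, q = 1477.
The new curves are qd = 1497 - p (demand) and qs = 3p - 309 (supply).
Clearing the new market: 1497 - p = 3p - 309, so p = 451.5 and q = 1045.5.
Expenditure moves from 623×1477 = 920171 to 451.5×1045.5 = 472043.25; change = -448127.75.

-448127.75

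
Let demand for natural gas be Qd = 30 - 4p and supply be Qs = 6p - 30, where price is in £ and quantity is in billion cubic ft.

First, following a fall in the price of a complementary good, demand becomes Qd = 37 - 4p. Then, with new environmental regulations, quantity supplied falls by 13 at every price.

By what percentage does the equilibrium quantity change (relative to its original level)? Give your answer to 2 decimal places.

Solve the original market: 30 - 4p = 6p - 30, hence p = 6 and Q = 6.
After the shift, demand is Qd = 37 - 4p and supply is Qs = 6p - 43.
Setting them equal: 37 - 4p = 6p - 43 → 80 = 10p, so p = 8 and Q = 5.
%ΔQ = (5 − 6) / 6 × 100 = -16.67%.

-16.67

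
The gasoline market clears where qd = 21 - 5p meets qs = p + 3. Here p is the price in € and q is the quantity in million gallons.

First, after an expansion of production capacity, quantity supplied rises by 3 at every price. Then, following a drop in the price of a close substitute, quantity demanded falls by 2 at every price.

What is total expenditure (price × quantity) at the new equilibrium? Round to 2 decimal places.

17.69

Original equilibrium: 21 - 5p = p + 3 gives 18 = 6p, so p = 3 and q = 6.
After the shift, demand is qd = 19 - 5p and supply is qs = p + 6.
Equate the new curves: 19 - 5p = p + 6, giving 13 = 6p, p = 13/6 ≈ 2.1667, q = 49/6 ≈ 8.1667.
New expenditure = 2.1667 × 8.1667 = 17.69.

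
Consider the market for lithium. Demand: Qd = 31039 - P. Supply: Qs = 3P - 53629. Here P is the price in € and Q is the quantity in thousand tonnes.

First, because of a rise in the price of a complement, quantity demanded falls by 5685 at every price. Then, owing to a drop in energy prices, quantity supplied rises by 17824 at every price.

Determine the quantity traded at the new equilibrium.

Before the shock: 31039 - P = 3P - 53629 ⇒ 84668 = 4P ⇒ P = 21167, Q = 9872.
With the change applied: demand Qd = 25354 - P, supply Qs = 3P - 35805.
New equilibrium: 25354 - P = 3P - 35805 ⇒ 61159 = 4P ⇒ P = 15289.75, Q = 10064.25.

10064.25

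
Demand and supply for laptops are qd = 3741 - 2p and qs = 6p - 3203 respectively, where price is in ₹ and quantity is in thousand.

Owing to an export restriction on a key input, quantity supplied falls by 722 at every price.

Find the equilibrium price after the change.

Before the shock: 3741 - 2p = 6p - 3203 ⇒ 6944 = 8p ⇒ p = 868, q = 2005.
With the change applied: demand qd = 3741 - 2p, supply qs = 6p - 3925.
Equate the new curves: 3741 - 2p = 6p - 3925, giving 7666 = 8p, p = 958.25, q = 1824.5.

958.25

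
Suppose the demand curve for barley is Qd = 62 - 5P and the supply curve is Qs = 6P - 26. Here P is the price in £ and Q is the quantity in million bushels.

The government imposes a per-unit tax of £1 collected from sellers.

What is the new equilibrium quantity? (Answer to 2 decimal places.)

19.27

Initially, 62 - 5P = 6P - 26, so 88 = 11P and P = 8, Q = 22.
Since sellers keep the price net of the tax, the effective supply curve becomes Qs = 6P - 32.
New equilibrium: 62 - 5P = 6P - 32 ⇒ 94 = 11P ⇒ P = 94/11 ≈ 8.5455, Q = 212/11 ≈ 19.2727.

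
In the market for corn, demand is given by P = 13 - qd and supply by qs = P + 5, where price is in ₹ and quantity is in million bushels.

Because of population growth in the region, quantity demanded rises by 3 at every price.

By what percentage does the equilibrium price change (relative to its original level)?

Solve the original market: 13 - P = P + 5, hence P = 4 and q = 9.
The new curves are qd = 16 - P (demand) and qs = P + 5 (supply).
Setting them equal: 16 - P = P + 5 → 11 = 2P, so P = 5.5 and q = 10.5.
%ΔP = (5.5 − 4) / 4 × 100 = +37.5%.

+37.5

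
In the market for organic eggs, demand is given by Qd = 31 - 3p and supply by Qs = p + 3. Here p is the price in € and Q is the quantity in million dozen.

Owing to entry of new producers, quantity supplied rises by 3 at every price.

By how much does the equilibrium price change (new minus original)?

-0.75

Initially, 31 - 3p = p + 3, so 28 = 4p and p = 7, Q = 10.
The shock moves the curves to Qd = 31 - 3p and Qs = p + 6.
New equilibrium: 31 - 3p = p + 6 ⇒ 25 = 4p ⇒ p = 6.25, Q = 12.25.
Δp = 6.25 − 7 = -0.75.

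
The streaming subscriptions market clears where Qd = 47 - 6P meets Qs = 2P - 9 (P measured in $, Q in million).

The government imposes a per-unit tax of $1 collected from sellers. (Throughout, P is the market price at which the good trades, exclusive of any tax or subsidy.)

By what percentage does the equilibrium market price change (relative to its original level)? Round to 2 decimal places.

Original equilibrium: 47 - 6P = 2P - 9 gives 56 = 8P, so P = 7 and Q = 5.
Since sellers keep the price net of the tax, the effective supply curve becomes Qs = 2P - 11.
Setting them equal: 47 - 6P = 2P - 11 → 58 = 8P, so P = 7.25 and Q = 3.5.
%ΔP = (7.25 − 7) / 7 × 100 = +3.57%.

+3.57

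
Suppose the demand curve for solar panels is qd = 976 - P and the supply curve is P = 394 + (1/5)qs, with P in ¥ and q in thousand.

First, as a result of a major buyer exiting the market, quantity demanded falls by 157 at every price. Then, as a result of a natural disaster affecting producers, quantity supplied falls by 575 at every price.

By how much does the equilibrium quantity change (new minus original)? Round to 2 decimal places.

Before the shock: 976 - P = 5P - 1970 ⇒ 2946 = 6P ⇒ P = 491, q = 485.
The shock moves the curves to qd = 819 - P and qs = 5P - 2545.
Clearing the new market: 819 - P = 5P - 2545, so P = 1682/3 ≈ 560.6667 and q = 775/3 ≈ 258.3333.
Δq = 258.3333 − 485 = -226.67.

-226.67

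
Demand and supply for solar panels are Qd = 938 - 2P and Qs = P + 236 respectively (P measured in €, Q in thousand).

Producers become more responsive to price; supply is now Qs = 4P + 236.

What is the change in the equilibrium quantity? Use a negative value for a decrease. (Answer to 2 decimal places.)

Solve the original market: 938 - 2P = P + 236, hence P = 234 and Q = 470.
The shock moves the curves to Qd = 938 - 2P and Qs = 4P + 236.
New equilibrium: 938 - 2P = 4P + 236 ⇒ 702 = 6P ⇒ P = 117, Q = 704.
ΔQ = 704 − 470 = +234.00.

+234.00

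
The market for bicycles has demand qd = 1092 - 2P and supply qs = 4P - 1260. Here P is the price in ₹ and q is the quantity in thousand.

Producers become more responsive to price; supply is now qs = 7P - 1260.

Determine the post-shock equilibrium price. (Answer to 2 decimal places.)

261.33

Before the shock: 1092 - 2P = 4P - 1260 ⇒ 2352 = 6P ⇒ P = 392, q = 308.
The new curves are qd = 1092 - 2P (demand) and qs = 7P - 1260 (supply).
New equilibrium: 1092 - 2P = 7P - 1260 ⇒ 2352 = 9P ⇒ P = 784/3 ≈ 261.3333, q = 1708/3 ≈ 569.3333.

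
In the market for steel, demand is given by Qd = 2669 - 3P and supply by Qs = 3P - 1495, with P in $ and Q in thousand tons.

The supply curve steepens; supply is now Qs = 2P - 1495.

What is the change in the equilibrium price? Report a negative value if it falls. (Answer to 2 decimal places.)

Original equilibrium: 2669 - 3P = 3P - 1495 gives 4164 = 6P, so P = 694 and Q = 587.
With the change applied: demand Qd = 2669 - 3P, supply Qs = 2P - 1495.
New equilibrium: 2669 - 3P = 2P - 1495 ⇒ 4164 = 5P ⇒ P = 832.8, Q = 170.6.
ΔP = 832.8 − 694 = +138.80.

+138.80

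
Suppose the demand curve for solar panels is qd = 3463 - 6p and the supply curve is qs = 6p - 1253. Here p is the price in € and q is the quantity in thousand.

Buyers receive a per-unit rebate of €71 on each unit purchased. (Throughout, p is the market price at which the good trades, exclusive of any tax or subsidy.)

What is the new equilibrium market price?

Solve the original market: 3463 - 6p = 6p - 1253, hence p = 393 and q = 1105.
Since buyers' out-of-pocket price is the market price minus the rebate, the effective demand curve becomes qd = 3889 - 6p.
Equate the new curves: 3889 - 6p = 6p - 1253, giving 5142 = 12p, p = 428.5, q = 1318.

428.5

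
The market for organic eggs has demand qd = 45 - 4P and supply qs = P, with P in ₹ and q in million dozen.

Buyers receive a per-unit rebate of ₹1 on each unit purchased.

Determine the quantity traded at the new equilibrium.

Original equilibrium: 45 - 4P = P gives 45 = 5P, so P = 9 and q = 9.
Since buyers' out-of-pocket price is the market price minus the rebate, the effective demand curve becomes qd = 49 - 4P.
Clearing the new market: 49 - 4P = P, so P = 9.8 and q = 9.8.

9.8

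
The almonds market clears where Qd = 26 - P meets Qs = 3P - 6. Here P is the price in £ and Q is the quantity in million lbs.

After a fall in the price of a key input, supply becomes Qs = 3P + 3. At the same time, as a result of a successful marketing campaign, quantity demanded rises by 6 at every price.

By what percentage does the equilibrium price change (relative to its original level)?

Original equilibrium: 26 - P = 3P - 6 gives 32 = 4P, so P = 8 and Q = 18.
After the shift, demand is Qd = 32 - P and supply is Qs = 3P + 3.
New equilibrium: 32 - P = 3P + 3 ⇒ 29 = 4P ⇒ P = 7.25, Q = 24.75.
%ΔP = (7.25 − 8) / 8 × 100 = -9.375%.

-9.375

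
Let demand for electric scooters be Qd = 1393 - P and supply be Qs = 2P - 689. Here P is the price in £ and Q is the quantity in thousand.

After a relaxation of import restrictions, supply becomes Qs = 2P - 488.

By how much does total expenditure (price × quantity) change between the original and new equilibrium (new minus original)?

-4824

Before the shock: 1393 - P = 2P - 689 ⇒ 2082 = 3P ⇒ P = 694, Q = 699.
With the change applied: demand Qd = 1393 - P, supply Qs = 2P - 488.
Clearing the new market: 1393 - P = 2P - 488, so P = 627 and Q = 766.
Expenditure moves from 694×699 = 485106 to 627×766 = 480282; change = -4824.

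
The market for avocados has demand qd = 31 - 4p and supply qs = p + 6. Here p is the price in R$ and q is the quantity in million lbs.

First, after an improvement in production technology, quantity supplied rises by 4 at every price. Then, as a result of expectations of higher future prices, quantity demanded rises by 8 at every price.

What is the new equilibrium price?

5.8

Original equilibrium: 31 - 4p = p + 6 gives 25 = 5p, so p = 5 and q = 11.
After the shift, demand is qd = 39 - 4p and supply is qs = p + 10.
New equilibrium: 39 - 4p = p + 10 ⇒ 29 = 5p ⇒ p = 5.8, q = 15.8.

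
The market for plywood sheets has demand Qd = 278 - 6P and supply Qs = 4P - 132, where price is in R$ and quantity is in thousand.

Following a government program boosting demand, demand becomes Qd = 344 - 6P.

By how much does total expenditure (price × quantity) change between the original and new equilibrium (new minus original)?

+1467.84

Original equilibrium: 278 - 6P = 4P - 132 gives 410 = 10P, so P = 41 and Q = 32.
The shock moves the curves to Qd = 344 - 6P and Qs = 4P - 132.
New equilibrium: 344 - 6P = 4P - 132 ⇒ 476 = 10P ⇒ P = 47.6, Q = 58.4.
Expenditure moves from 41×32 = 1312 to 47.6×58.4 = 2779.84; change = +1467.84.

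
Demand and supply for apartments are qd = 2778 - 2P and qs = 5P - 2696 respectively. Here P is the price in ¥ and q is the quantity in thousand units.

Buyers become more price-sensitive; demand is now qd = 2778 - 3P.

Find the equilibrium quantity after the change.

725.25

Solve the original market: 2778 - 2P = 5P - 2696, hence P = 782 and q = 1214.
The new curves are qd = 2778 - 3P (demand) and qs = 5P - 2696 (supply).
New equilibrium: 2778 - 3P = 5P - 2696 ⇒ 5474 = 8P ⇒ P = 684.25, q = 725.25.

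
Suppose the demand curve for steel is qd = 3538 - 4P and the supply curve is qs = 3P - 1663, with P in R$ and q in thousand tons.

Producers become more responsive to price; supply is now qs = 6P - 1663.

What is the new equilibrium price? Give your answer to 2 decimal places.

520.10

Initially, 3538 - 4P = 3P - 1663, so 5201 = 7P and P = 743, q = 566.
The new curves are qd = 3538 - 4P (demand) and qs = 6P - 1663 (supply).
New equilibrium: 3538 - 4P = 6P - 1663 ⇒ 5201 = 10P ⇒ P = 520.1, q = 1457.6.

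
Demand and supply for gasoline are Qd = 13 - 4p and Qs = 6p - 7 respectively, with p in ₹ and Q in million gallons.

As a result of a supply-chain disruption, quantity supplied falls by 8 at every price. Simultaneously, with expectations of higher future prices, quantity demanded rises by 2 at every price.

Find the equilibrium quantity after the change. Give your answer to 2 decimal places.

Original equilibrium: 13 - 4p = 6p - 7 gives 20 = 10p, so p = 2 and Q = 5.
With the change applied: demand Qd = 15 - 4p, supply Qs = 6p - 15.
Setting them equal: 15 - 4p = 6p - 15 → 30 = 10p, so p = 3 and Q = 3.

3.00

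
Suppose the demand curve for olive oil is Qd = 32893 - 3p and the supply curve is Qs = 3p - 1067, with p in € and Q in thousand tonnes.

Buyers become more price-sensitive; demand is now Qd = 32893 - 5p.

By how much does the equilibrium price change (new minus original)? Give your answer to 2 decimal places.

Initially, 32893 - 3p = 3p - 1067, so 33960 = 6p and p = 5660, Q = 15913.
The new curves are Qd = 32893 - 5p (demand) and Qs = 3p - 1067 (supply).
Equate the new curves: 32893 - 5p = 3p - 1067, giving 33960 = 8p, p = 4245, Q = 11668.
Δp = 4245 − 5660 = -1415.00.

-1415.00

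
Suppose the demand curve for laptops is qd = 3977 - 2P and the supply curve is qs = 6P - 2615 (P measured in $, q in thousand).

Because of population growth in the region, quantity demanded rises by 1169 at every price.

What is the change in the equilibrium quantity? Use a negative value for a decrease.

+876.75

Solve the original market: 3977 - 2P = 6P - 2615, hence P = 824 and q = 2329.
With the change applied: demand qd = 5146 - 2P, supply qs = 6P - 2615.
New equilibrium: 5146 - 2P = 6P - 2615 ⇒ 7761 = 8P ⇒ P = 970.125, q = 3205.75.
Δq = 3205.75 − 2329 = +876.75.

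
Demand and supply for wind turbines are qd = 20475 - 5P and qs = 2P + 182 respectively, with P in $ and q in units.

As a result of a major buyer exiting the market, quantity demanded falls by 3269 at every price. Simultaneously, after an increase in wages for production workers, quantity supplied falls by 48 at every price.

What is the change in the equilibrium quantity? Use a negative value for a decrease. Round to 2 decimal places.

Solve the original market: 20475 - 5P = 2P + 182, hence P = 2899 and q = 5980.
After the shift, demand is qd = 17206 - 5P and supply is qs = 2P + 134.
Setting them equal: 17206 - 5P = 2P + 134 → 17072 = 7P, so P = 17072/7 ≈ 2438.8571 and q = 35082/7 ≈ 5011.7143.
Δq = 5011.7143 − 5980 = -968.29.

-968.29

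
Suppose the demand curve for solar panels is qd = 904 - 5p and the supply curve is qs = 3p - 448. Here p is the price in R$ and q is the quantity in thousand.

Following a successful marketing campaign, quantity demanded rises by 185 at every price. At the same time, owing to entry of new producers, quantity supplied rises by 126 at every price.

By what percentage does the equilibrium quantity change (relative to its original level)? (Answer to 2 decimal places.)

+251.06

Before the shock: 904 - 5p = 3p - 448 ⇒ 1352 = 8p ⇒ p = 169, q = 59.
With the change applied: demand qd = 1089 - 5p, supply qs = 3p - 322.
Setting them equal: 1089 - 5p = 3p - 322 → 1411 = 8p, so p = 176.375 and q = 207.125.
%Δq = (207.125 − 59) / 59 × 100 = +251.06%.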